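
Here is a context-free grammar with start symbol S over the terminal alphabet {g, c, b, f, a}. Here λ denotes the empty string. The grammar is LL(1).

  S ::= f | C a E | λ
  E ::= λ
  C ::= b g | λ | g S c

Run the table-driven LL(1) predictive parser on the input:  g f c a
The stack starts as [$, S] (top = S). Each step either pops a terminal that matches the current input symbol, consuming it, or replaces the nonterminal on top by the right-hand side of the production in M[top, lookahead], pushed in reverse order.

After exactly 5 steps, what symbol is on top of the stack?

     Stack        Input      Action
  1  $ S          g f c a $  expand S ::= C a E
  2  $ E a C      g f c a $  expand C ::= g S c
  3  $ E a c S g  g f c a $  match g
  4  $ E a c S    f c a $    expand S ::= f
  5  $ E a c f    f c a $    match f
Stack after step 5: $ E a c (top = c).

c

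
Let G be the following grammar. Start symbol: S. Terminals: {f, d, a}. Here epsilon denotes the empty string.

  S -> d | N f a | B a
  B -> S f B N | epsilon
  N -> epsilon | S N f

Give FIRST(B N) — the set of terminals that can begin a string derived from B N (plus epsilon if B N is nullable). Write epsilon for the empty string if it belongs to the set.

FIRST(S) = {a, d, f}  (via N f a, B a)
FIRST(B) = {epsilon, a, d, f}  (via S f B N)
FIRST(N) = {epsilon, a, d, f}  (via S N f)
FIRST(B N): take FIRST of each symbol in turn, carrying on past any symbol whose FIRST contains epsilon; result {epsilon, a, d, f}.

{epsilon, a, d, f}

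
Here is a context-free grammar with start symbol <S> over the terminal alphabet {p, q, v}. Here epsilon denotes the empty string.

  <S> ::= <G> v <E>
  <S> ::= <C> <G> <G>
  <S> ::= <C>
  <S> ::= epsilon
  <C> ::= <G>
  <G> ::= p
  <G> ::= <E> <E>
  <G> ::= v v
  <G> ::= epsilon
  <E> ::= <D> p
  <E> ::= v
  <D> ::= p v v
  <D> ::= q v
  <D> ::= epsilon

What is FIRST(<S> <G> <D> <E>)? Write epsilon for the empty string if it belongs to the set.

{p, q, v}

FIRST(<D>) = {epsilon, p, q}
FIRST(<E>) = {p, q, v}  (via <D> p)
FIRST(<G>) = {epsilon, p, q, v}  (via <E> <E>)
FIRST(<C>) = {epsilon, p, q, v}  (via <G>)
FIRST(<S>) = {epsilon, p, q, v}  (via <G> v <E>, <C> <G> <G>, <C>)
FIRST(<S> <G> <D> <E>): take FIRST of each symbol in turn, carrying on past any symbol whose FIRST contains epsilon; result {p, q, v}.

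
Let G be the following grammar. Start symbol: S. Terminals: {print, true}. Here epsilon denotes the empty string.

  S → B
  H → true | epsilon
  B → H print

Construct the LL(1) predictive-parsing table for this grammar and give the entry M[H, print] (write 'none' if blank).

FIRST(H) = {epsilon, true}
FIRST(B) = {print, true}  (via H print)
FIRST(S) = {print, true}  (via B)
FOLLOW(S) includes $ since S is the start symbol.
FOLLOW(H): in B→H print, H is followed by print with FIRST {print}. Thus FOLLOW(H) = {print}.
For H → true: FIRST(true) = {true}, so it goes in M[H, t] for t ∈ {true}.
For H → epsilon: FIRST(epsilon) = {epsilon}, so it goes in M[H, t] for t ∈ {}; since epsilon ∈ FIRST, also for every t ∈ FOLLOW(H) = {print}.

H → epsilon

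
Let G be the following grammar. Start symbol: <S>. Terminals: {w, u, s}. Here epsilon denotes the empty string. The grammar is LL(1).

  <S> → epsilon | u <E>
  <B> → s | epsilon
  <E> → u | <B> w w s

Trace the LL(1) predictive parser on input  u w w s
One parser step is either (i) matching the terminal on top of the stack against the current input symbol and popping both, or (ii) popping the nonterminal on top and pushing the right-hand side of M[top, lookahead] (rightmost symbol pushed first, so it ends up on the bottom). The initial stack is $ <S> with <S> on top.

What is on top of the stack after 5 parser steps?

     Stack        Input      Action
  1  $ <S>        u w w s $  expand <S> → u <E>
  2  $ <E> u      u w w s $  match u
  3  $ <E>        w w s $    expand <E> → <B> w w s
  4  $ s w w <B>  w w s $    expand <B> → epsilon
  5  $ s w w      w w s $    match w
Stack after step 5: $ s w (top = w).

w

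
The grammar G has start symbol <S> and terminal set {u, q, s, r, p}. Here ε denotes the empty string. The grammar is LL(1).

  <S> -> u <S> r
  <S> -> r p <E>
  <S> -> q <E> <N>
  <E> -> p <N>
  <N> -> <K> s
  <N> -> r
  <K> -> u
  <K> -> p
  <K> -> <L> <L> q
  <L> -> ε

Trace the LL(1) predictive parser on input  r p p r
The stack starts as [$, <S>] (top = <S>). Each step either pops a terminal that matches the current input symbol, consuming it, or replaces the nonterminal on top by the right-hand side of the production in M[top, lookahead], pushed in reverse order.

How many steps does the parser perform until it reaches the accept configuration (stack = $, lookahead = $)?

7

     Stack      Input      Action
  1  $ <S>      r p p r $  expand <S> -> r p <E>
  2  $ <E> p r  r p p r $  match r
  3  $ <E> p    p p r $    match p
  4  $ <E>      p r $      expand <E> -> p <N>
  5  $ <N> p    p r $      match p
  6  $ <N>      r $        expand <N> -> r
  7  $ r        r $        match r
Accept reached after 7 steps.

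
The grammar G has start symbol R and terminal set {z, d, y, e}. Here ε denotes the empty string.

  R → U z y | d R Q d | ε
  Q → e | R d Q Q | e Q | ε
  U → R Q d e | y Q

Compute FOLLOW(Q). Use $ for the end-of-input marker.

FIRST(R): from R→U z y we get {d, e, y}; from R→d R Q d we get {d}; from R→ε we get {ε}. So FIRST(R) = {ε, d, e, y}.
FIRST(Q): from Q→e we get {e}; from Q→R d Q Q we get {d, e, y}; from Q→e Q we get {e}; from Q→ε we get {ε}. So FIRST(Q) = {ε, d, e, y}.
FIRST(U): from U→R Q d e we get {d, e, y}; from U→y Q we get {y}. So FIRST(U) = {d, e, y}.
FOLLOW(R) includes $ since R is the start symbol.
FOLLOW(R): in R→d R Q d, R is followed by Q d with FIRST {d, e, y}; in Q→R d Q Q, R is followed by d Q Q with FIRST {d}; in U→R Q d e, R is followed by Q d e with FIRST {d, e, y}. Thus FOLLOW(R) = {$, d, e, y}.
FOLLOW(U): in R→U z y, U is followed by z y with FIRST {z}. Thus FOLLOW(U) = {z}.
FOLLOW(Q): in R→d R Q d, Q is followed by d with FIRST {d}; in Q→R d Q Q (occurrence 1), Q is followed by Q with FIRST {ε, d, e, y}; in Q→R d Q Q (occurrence 1), the suffix after Q is nullable (adds nothing new); in Q→R d Q Q (occurrence 2), the suffix after Q is empty (adds nothing new); in Q→e Q, the suffix after Q is empty (adds nothing new); in U→R Q d e, Q is followed by d e with FIRST {d}; in U→y Q, the suffix after Q is empty, so FOLLOW(Q) ⊇ FOLLOW(U) = {z}. Thus FOLLOW(Q) = {d, e, y, z}.

{d, e, y, z}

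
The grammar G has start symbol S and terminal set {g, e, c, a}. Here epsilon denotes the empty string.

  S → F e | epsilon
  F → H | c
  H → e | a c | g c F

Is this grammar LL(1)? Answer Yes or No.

Yes

FIRST(S) = {epsilon, a, c, e, g}
FIRST(F) = {a, c, e, g}
FIRST(H) = {a, e, g}
FOLLOW(S) = {$}
FOLLOW(F) = {e}
FOLLOW(H) = {e}
Each cell of M receives at most one production.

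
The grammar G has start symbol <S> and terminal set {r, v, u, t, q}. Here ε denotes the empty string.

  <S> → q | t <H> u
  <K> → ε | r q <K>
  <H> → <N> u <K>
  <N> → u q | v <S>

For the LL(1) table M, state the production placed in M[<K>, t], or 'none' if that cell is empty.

FIRST(<S>) = {q, t}
FIRST(<K>) = {ε, r}
FIRST(<N>) = {u, v}
FIRST(<H>) = {u, v}  (via <N> u <K>)
FOLLOW(<S>) includes $ since <S> is the start symbol.
FOLLOW(<H>): in <S>→t <H> u, <H> is followed by u with FIRST {u}. Thus FOLLOW(<H>) = {u}.
FOLLOW(<K>): in <K>→r q <K>, the suffix after <K> is empty (adds nothing new); in <H>→<N> u <K>, the suffix after <K> is empty, so FOLLOW(<K>) ⊇ FOLLOW(<H>) = {u}. Thus FOLLOW(<K>) = {u}.
For <K> → ε: FIRST(ε) = {ε}, so it goes in M[<K>, t] for t ∈ {}; since ε ∈ FIRST, also for every t ∈ FOLLOW(<K>) = {u}.
For <K> → r q <K>: FIRST(r q <K>) = {r}, so it goes in M[<K>, t] for t ∈ {r}.
None of these place a production in M[<K>, t].

none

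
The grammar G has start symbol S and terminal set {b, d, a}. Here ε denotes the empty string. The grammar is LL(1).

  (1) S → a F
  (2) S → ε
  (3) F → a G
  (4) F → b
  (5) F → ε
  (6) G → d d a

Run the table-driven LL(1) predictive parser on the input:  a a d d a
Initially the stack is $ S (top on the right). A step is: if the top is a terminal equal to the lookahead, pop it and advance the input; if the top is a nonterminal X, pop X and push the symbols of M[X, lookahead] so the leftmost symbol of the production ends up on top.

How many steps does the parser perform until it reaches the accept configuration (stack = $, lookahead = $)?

8

     Stack    Input        Action
  1  $ S      a a d d a $  expand S → a F
  2  $ F a    a a d d a $  match a
  3  $ F      a d d a $    expand F → a G
  4  $ G a    a d d a $    match a
  5  $ G      d d a $      expand G → d d a
  6  $ a d d  d d a $      match d
  7  $ a d    d a $        match d
  8  $ a      a $          match a
Accept reached after 8 steps.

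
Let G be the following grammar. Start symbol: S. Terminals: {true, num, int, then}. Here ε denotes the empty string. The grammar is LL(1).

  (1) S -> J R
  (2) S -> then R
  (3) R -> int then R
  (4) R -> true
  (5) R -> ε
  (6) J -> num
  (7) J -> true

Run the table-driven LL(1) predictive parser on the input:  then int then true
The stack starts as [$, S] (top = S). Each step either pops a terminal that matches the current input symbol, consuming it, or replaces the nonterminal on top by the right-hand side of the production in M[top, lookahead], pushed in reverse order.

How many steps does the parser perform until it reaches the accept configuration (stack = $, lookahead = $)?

step 1: stack=$ S  input=then int then true $  — expand S -> then R
step 2: stack=$ R then  input=then int then true $  — match then
step 3: stack=$ R  input=int then true $  — expand R -> int then R
step 4: stack=$ R then int  input=int then true $  — match int
step 5: stack=$ R then  input=then true $  — match then
step 6: stack=$ R  input=true $  — expand R -> true
step 7: stack=$ true  input=true $  — match true
Accept reached after 7 steps.

7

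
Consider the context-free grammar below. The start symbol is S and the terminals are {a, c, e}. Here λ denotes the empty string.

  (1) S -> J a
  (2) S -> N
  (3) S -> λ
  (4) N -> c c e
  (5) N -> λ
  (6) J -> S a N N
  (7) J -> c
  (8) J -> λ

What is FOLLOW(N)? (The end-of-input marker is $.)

{$, a, c}

FIRST(N) = {λ, c}
FIRST(S) = {λ, a, c}  (via J a, N)
FIRST(J) = {λ, a, c}  (via S a N N)
FOLLOW(S) includes $ since S is the start symbol.
FOLLOW(S): in J->S a N N, S is followed by a N N with FIRST {a}. Thus FOLLOW(S) = {$, a}.
FOLLOW(J): in S->J a, J is followed by a with FIRST {a}. Thus FOLLOW(J) = {a}.
FOLLOW(N): in S->N, the suffix after N is empty, so FOLLOW(N) ⊇ FOLLOW(S) = {$, a}; in J->S a N N (occurrence 1), N is followed by N with FIRST {λ, c}; in J->S a N N (occurrence 1), the suffix after N is nullable, so FOLLOW(N) ⊇ FOLLOW(J) = {a}; in J->S a N N (occurrence 2), the suffix after N is empty, so FOLLOW(N) ⊇ FOLLOW(J) = {a}. Thus FOLLOW(N) = {$, a, c}.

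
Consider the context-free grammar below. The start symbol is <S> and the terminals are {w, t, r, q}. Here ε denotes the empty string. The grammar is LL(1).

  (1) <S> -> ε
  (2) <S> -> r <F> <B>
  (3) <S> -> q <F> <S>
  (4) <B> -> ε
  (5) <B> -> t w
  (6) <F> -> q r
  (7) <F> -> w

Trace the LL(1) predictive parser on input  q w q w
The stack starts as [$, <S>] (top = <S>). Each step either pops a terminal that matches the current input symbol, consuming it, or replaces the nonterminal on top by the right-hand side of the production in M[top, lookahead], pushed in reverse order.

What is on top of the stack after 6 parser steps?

<F>

step 1: stack=$ <S>  input=q w q w $  — expand <S> -> q <F> <S>
step 2: stack=$ <S> <F> q  input=q w q w $  — match q
step 3: stack=$ <S> <F>  input=w q w $  — expand <F> -> w
step 4: stack=$ <S> w  input=w q w $  — match w
step 5: stack=$ <S>  input=q w $  — expand <S> -> q <F> <S>
step 6: stack=$ <S> <F> q  input=q w $  — match q
Stack after step 6: $ <S> <F> (top = <F>).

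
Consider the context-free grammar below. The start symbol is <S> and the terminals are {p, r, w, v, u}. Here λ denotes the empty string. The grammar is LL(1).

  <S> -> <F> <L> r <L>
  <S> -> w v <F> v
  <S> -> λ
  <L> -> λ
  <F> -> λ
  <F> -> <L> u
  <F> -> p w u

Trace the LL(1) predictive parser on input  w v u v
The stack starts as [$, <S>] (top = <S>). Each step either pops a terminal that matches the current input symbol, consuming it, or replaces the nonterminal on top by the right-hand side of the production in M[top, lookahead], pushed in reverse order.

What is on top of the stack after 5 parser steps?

u

     Stack        Input      Action
  1  $ <S>        w v u v $  expand <S> -> w v <F> v
  2  $ v <F> v w  w v u v $  match w
  3  $ v <F> v    v u v $    match v
  4  $ v <F>      u v $      expand <F> -> <L> u
  5  $ v u <L>    u v $      expand <L> -> λ
Stack after step 5: $ v u (top = u).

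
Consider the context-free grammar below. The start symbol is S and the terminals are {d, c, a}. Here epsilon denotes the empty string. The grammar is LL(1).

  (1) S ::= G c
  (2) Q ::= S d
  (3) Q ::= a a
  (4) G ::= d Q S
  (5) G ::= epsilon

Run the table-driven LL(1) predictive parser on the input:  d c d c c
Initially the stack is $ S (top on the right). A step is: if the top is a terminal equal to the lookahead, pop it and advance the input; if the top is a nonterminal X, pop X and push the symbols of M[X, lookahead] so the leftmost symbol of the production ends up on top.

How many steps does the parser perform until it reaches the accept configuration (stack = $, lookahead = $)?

      Stack        Input        Action
   1  $ S          d c d c c $  expand S ::= G c
   2  $ c G        d c d c c $  expand G ::= d Q S
   3  $ c S Q d    d c d c c $  match d
   4  $ c S Q      c d c c $    expand Q ::= S d
   5  $ c S d S    c d c c $    expand S ::= G c
   6  $ c S d c G  c d c c $    expand G ::= epsilon
   7  $ c S d c    c d c c $    match c
   8  $ c S d      d c c $      match d
   9  $ c S        c c $        expand S ::= G c
  10  $ c c G      c c $        expand G ::= epsilon
  11  $ c c        c c $        match c
  12  $ c          c $          match c
Accept reached after 12 steps.

12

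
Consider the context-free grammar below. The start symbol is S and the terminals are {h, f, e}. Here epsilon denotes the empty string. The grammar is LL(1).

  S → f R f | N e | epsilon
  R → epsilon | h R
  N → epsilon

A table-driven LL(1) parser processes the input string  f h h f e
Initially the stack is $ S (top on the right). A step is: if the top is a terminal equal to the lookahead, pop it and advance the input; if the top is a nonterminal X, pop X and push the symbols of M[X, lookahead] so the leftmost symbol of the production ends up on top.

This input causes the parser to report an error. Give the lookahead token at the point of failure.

e

     Stack    Input        Action
  1  $ S      f h h f e $  expand S → f R f
  2  $ f R f  f h h f e $  match f
  3  $ f R    h h f e $    expand R → h R
  4  $ f R h  h h f e $    match h
  5  $ f R    h f e $      expand R → h R
  6  $ f R h  h f e $      match h
  7  $ f R    f e $        expand R → epsilon
  8  $ f      f e $        match f
  9  $        e $          error: stack empty but input remains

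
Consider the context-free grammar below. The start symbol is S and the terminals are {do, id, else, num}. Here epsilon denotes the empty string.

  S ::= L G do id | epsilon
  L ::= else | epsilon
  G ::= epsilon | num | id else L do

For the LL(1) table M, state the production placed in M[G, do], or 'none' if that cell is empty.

G ::= epsilon

FIRST(L) = {epsilon, else}
FIRST(G) = {epsilon, id, num}
FIRST(S) = {epsilon, do, else, id, num}  (via L G do id)
FOLLOW(S) includes $ since S is the start symbol.
FOLLOW(G): in S::=L G do id, G is followed by do id with FIRST {do}. Thus FOLLOW(G) = {do}.
For G ::= epsilon: FIRST(epsilon) = {epsilon}, so it goes in M[G, t] for t ∈ {}; since epsilon ∈ FIRST, also for every t ∈ FOLLOW(G) = {do}.
For G ::= num: FIRST(num) = {num}, so it goes in M[G, t] for t ∈ {num}.
For G ::= id else L do: FIRST(id else L do) = {id}, so it goes in M[G, t] for t ∈ {id}.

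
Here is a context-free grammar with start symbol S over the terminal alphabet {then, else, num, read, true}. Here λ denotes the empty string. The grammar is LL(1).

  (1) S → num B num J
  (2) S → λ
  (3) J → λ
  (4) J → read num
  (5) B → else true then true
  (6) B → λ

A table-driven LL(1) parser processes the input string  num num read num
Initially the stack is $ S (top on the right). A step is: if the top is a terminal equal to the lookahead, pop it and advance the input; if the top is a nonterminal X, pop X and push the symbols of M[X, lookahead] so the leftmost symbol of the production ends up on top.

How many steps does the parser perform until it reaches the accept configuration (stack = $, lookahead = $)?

     Stack          Input               Action
  1  $ S            num num read num $  expand S → num B num J
  2  $ J num B num  num num read num $  match num
  3  $ J num B      num read num $      expand B → λ
  4  $ J num        num read num $      match num
  5  $ J            read num $          expand J → read num
  6  $ num read     read num $          match read
  7  $ num          num $               match num
Accept reached after 7 steps.

7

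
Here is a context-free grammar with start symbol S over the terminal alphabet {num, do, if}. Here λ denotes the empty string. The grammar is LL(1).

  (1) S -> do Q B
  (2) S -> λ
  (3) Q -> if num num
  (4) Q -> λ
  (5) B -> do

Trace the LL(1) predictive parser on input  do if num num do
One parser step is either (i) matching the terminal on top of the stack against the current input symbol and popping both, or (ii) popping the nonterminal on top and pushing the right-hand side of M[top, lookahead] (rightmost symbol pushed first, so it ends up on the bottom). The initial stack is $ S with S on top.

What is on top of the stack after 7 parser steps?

do

step 1: stack=$ S  input=do if num num do $  — expand S -> do Q B
step 2: stack=$ B Q do  input=do if num num do $  — match do
step 3: stack=$ B Q  input=if num num do $  — expand Q -> if num num
step 4: stack=$ B num num if  input=if num num do $  — match if
step 5: stack=$ B num num  input=num num do $  — match num
step 6: stack=$ B num  input=num do $  — match num
step 7: stack=$ B  input=do $  — expand B -> do
Stack after step 7: $ do (top = do).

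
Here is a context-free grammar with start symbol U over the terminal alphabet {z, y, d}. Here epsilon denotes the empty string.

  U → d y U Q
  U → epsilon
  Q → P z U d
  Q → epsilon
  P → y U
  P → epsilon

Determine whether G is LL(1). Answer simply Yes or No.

FIRST(U) = {epsilon, d}
FIRST(Q) = {epsilon, y, z}
FIRST(P) = {epsilon, y}
FOLLOW(U) = {$, d, y, z}
FOLLOW(Q) = {$, d, y, z}
FOLLOW(P) = {z}
Cell M[Q, y] receives both Q → P z U d and Q → epsilon — the grammar is not LL(1).

No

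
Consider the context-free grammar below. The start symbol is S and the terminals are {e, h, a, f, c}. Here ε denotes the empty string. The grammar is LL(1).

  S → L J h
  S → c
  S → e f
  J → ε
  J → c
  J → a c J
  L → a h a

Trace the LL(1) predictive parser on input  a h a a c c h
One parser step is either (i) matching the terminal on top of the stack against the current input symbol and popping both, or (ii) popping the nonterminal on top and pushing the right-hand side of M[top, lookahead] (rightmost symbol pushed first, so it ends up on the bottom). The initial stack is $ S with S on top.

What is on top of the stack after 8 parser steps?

J

step 1: stack=$ S  input=a h a a c c h $  — expand S → L J h
step 2: stack=$ h J L  input=a h a a c c h $  — expand L → a h a
step 3: stack=$ h J a h a  input=a h a a c c h $  — match a
step 4: stack=$ h J a h  input=h a a c c h $  — match h
step 5: stack=$ h J a  input=a a c c h $  — match a
step 6: stack=$ h J  input=a c c h $  — expand J → a c J
step 7: stack=$ h J c a  input=a c c h $  — match a
step 8: stack=$ h J c  input=c c h $  — match c
Stack after step 8: $ h J (top = J).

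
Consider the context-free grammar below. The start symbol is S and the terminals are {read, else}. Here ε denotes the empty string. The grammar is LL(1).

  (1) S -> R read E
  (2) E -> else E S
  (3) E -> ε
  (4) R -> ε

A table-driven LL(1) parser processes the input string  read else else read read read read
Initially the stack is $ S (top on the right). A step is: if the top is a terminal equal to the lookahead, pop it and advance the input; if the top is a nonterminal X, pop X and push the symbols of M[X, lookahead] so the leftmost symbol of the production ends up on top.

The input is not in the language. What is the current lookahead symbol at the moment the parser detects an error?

read

      Stack         Input                                 Action
   1  $ S           read else else read read read read $  expand S -> R read E
   2  $ E read R    read else else read read read read $  expand R -> ε
   3  $ E read      read else else read read read read $  match read
   4  $ E           else else read read read read $       expand E -> else E S
   5  $ S E else    else else read read read read $       match else
   6  $ S E         else read read read read $            expand E -> else E S
   7  $ S S E else  else read read read read $            match else
   8  $ S S E       read read read read $                 expand E -> ε
   9  $ S S         read read read read $                 expand S -> R read E
  10  $ S E read R  read read read read $                 expand R -> ε
  11  $ S E read    read read read read $                 match read
  12  $ S E         read read read $                      expand E -> ε
  13  $ S           read read read $                      expand S -> R read E
  14  $ E read R    read read read $                      expand R -> ε
  15  $ E read      read read read $                      match read
  16  $ E           read read $                           expand E -> ε
  17  $             read read $                           error: stack empty but input remains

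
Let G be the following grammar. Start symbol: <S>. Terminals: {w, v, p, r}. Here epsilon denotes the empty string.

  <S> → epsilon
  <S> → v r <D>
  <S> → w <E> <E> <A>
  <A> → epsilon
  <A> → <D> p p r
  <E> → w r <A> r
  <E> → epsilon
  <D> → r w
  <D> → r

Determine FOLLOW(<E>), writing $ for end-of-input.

{$, r, w}

FIRST(<S>) = {epsilon, v, w}
FIRST(<E>) = {epsilon, w}
FIRST(<D>) = {r}
FIRST(<A>) = {epsilon, r}  (via <D> p p r)
FOLLOW(<S>) includes $ since <S> is the start symbol.
FOLLOW(<S>): <S> appears on no right-hand side. Thus FOLLOW(<S>) = {$}.
FOLLOW(<A>): in <S>→w <E> <E> <A>, the suffix after <A> is empty, so FOLLOW(<A>) ⊇ FOLLOW(<S>) = {$}; in <E>→w r <A> r, <A> is followed by r with FIRST {r}. Thus FOLLOW(<A>) = {$, r}.
FOLLOW(<E>): in <S>→w <E> <E> <A> (occurrence 1), <E> is followed by <E> <A> with FIRST {epsilon, r, w}; in <S>→w <E> <E> <A> (occurrence 1), the suffix after <E> is nullable, so FOLLOW(<E>) ⊇ FOLLOW(<S>) = {$}; in <S>→w <E> <E> <A> (occurrence 2), <E> is followed by <A> with FIRST {epsilon, r}; in <S>→w <E> <E> <A> (occurrence 2), the suffix after <E> is nullable, so FOLLOW(<E>) ⊇ FOLLOW(<S>) = {$}. Thus FOLLOW(<E>) = {$, r, w}.
FOLLOW(<D>): in <S>→v r <D>, the suffix after <D> is empty, so FOLLOW(<D>) ⊇ FOLLOW(<S>) = {$}; in <A>→<D> p p r, <D> is followed by p p r with FIRST {p}. Thus FOLLOW(<D>) = {$, p}.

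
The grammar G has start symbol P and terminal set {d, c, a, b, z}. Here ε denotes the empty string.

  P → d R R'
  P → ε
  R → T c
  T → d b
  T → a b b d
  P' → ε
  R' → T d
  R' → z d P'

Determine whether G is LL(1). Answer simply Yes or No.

FIRST(P) = {ε, d}
FIRST(R) = {a, d}
FIRST(T) = {a, d}
FIRST(P') = {ε}
FIRST(R') = {a, d, z}
FOLLOW(P) = {$}
FOLLOW(R) = {a, d, z}
FOLLOW(T) = {c, d}
FOLLOW(P') = {$}
FOLLOW(R') = {$}
Each cell of M receives at most one production.

Yes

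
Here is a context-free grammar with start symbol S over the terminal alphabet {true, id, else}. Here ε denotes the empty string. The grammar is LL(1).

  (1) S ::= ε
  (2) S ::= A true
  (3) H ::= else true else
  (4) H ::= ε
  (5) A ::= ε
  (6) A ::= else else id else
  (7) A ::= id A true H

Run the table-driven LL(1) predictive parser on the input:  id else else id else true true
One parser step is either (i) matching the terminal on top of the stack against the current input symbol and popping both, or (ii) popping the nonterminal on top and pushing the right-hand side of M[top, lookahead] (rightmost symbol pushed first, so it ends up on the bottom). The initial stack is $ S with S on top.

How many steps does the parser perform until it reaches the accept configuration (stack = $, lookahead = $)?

11

step 1: stack=$ S  input=id else else id else true true $  — expand S ::= A true
step 2: stack=$ true A  input=id else else id else true true $  — expand A ::= id A true H
step 3: stack=$ true H true A id  input=id else else id else true true $  — match id
step 4: stack=$ true H true A  input=else else id else true true $  — expand A ::= else else id else
step 5: stack=$ true H true else id else else  input=else else id else true true $  — match else
step 6: stack=$ true H true else id else  input=else id else true true $  — match else
step 7: stack=$ true H true else id  input=id else true true $  — match id
step 8: stack=$ true H true else  input=else true true $  — match else
step 9: stack=$ true H true  input=true true $  — match true
step 10: stack=$ true H  input=true $  — expand H ::= ε
step 11: stack=$ true  input=true $  — match true
Accept reached after 11 steps.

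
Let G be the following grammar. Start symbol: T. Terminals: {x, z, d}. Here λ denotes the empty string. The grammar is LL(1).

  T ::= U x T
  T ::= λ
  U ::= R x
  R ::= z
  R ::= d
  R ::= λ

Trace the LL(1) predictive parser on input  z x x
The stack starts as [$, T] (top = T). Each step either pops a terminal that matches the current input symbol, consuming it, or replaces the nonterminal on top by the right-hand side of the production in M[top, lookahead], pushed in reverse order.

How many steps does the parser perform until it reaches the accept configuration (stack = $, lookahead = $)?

7

     Stack      Input    Action
  1  $ T        z x x $  expand T ::= U x T
  2  $ T x U    z x x $  expand U ::= R x
  3  $ T x x R  z x x $  expand R ::= z
  4  $ T x x z  z x x $  match z
  5  $ T x x    x x $    match x
  6  $ T x      x $      match x
  7  $ T        $        expand T ::= λ
Accept reached after 7 steps.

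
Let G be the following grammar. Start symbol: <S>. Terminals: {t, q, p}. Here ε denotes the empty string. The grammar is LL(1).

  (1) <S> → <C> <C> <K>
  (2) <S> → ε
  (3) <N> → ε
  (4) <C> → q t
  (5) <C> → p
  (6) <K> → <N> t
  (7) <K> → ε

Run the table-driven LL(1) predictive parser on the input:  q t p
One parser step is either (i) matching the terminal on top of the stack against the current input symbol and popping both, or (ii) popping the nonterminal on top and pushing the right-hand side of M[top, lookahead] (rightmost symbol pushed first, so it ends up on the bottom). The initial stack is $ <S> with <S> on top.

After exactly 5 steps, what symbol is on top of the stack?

step 1: stack=$ <S>  input=q t p $  — expand <S> → <C> <C> <K>
step 2: stack=$ <K> <C> <C>  input=q t p $  — expand <C> → q t
step 3: stack=$ <K> <C> t q  input=q t p $  — match q
step 4: stack=$ <K> <C> t  input=t p $  — match t
step 5: stack=$ <K> <C>  input=p $  — expand <C> → p
Stack after step 5: $ <K> p (top = p).

p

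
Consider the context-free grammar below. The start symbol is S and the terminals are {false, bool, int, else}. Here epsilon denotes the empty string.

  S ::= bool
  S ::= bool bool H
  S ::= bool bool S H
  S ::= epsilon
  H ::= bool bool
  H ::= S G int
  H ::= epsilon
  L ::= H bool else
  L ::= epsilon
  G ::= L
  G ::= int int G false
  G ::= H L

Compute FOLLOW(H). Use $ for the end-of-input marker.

FIRST(S) = {epsilon, bool}
FIRST(H) = {epsilon, bool, int}  (via S G int)
FIRST(L) = {epsilon, bool, int}  (via H bool else)
FIRST(G) = {epsilon, bool, int}  (via L, H L)
FOLLOW(S) includes $ since S is the start symbol.
FOLLOW(S): in S::=bool bool S H, S is followed by H with FIRST {epsilon, bool, int}; in S::=bool bool S H, the suffix after S is nullable (adds nothing new); in H::=S G int, S is followed by G int with FIRST {bool, int}. Thus FOLLOW(S) = {$, bool, int}.
FOLLOW(G): in H::=S G int, G is followed by int with FIRST {int}; in G::=int int G false, G is followed by false with FIRST {false}. Thus FOLLOW(G) = {false, int}.
FOLLOW(H): in S::=bool bool H, the suffix after H is empty, so FOLLOW(H) ⊇ FOLLOW(S) = {$, bool, int}; in S::=bool bool S H, the suffix after H is empty, so FOLLOW(H) ⊇ FOLLOW(S) = {$, bool, int}; in L::=H bool else, H is followed by bool else with FIRST {bool}; in G::=H L, H is followed by L with FIRST {epsilon, bool, int}; in G::=H L, the suffix after H is nullable, so FOLLOW(H) ⊇ FOLLOW(G) = {false, int}. Thus FOLLOW(H) = {$, bool, false, int}.
FOLLOW(L): in G::=L, the suffix after L is empty, so FOLLOW(L) ⊇ FOLLOW(G) = {false, int}; in G::=H L, the suffix after L is empty, so FOLLOW(L) ⊇ FOLLOW(G) = {false, int}. Thus FOLLOW(L) = {false, int}.

{$, bool, false, int}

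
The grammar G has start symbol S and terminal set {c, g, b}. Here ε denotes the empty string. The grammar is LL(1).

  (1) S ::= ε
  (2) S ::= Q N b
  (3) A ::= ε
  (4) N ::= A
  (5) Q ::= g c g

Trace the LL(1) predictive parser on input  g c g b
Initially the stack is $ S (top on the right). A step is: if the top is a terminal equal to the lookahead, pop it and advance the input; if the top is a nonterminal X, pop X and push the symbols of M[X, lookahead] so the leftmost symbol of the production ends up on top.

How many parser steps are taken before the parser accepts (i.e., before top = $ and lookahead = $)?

step 1: stack=$ S  input=g c g b $  — expand S ::= Q N b
step 2: stack=$ b N Q  input=g c g b $  — expand Q ::= g c g
step 3: stack=$ b N g c g  input=g c g b $  — match g
step 4: stack=$ b N g c  input=c g b $  — match c
step 5: stack=$ b N g  input=g b $  — match g
step 6: stack=$ b N  input=b $  — expand N ::= A
step 7: stack=$ b A  input=b $  — expand A ::= ε
step 8: stack=$ b  input=b $  — match b
Accept reached after 8 steps.

8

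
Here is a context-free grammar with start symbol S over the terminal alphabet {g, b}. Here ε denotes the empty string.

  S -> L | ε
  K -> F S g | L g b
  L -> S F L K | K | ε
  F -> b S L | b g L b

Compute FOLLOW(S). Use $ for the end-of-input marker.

FIRST(F): from F->b S L we get {b}; from F->b g L b we get {b}. So FIRST(F) = {b}.
FIRST(S): from S->L we get {ε, b, g}; from S->ε we get {ε}. So FIRST(S) = {ε, b, g}.
FIRST(K): from K->F S g we get {b}; from K->L g b we get {b, g}. So FIRST(K) = {b, g}.
FIRST(L): from L->S F L K we get {b, g}; from L->K we get {b, g}; from L->ε we get {ε}. So FIRST(L) = {ε, b, g}.
FOLLOW(S) includes $ since S is the start symbol.
FOLLOW(F): in K->F S g, F is followed by S g with FIRST {b, g}; in L->S F L K, F is followed by L K with FIRST {b, g}. Thus FOLLOW(F) = {b, g}.
FOLLOW(S): in K->F S g, S is followed by g with FIRST {g}; in L->S F L K, S is followed by F L K with FIRST {b}; in F->b S L, S is followed by L with FIRST {ε, b, g}; in F->b S L, the suffix after S is nullable, so FOLLOW(S) ⊇ FOLLOW(F) = {b, g}. Thus FOLLOW(S) = {$, b, g}.
FOLLOW(L): in S->L, the suffix after L is empty, so FOLLOW(L) ⊇ FOLLOW(S) = {$, b, g}; in K->L g b, L is followed by g b with FIRST {g}; in L->S F L K, L is followed by K with FIRST {b, g}; in F->b S L, the suffix after L is empty, so FOLLOW(L) ⊇ FOLLOW(F) = {b, g}; in F->b g L b, L is followed by b with FIRST {b}. Thus FOLLOW(L) = {$, b, g}.
FOLLOW(K): in L->S F L K, the suffix after K is empty, so FOLLOW(K) ⊇ FOLLOW(L) = {$, b, g}; in L->K, the suffix after K is empty, so FOLLOW(K) ⊇ FOLLOW(L) = {$, b, g}. Thus FOLLOW(K) = {$, b, g}.

{$, b, g}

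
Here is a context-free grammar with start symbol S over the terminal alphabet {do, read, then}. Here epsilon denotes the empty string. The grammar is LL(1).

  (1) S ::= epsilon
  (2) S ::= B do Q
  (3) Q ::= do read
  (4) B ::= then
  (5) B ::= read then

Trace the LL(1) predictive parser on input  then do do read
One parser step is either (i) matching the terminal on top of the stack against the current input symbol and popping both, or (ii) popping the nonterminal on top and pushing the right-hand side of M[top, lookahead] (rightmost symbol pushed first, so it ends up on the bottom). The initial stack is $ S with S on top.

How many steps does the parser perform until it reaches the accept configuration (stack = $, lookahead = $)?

7

step 1: stack=$ S  input=then do do read $  — expand S ::= B do Q
step 2: stack=$ Q do B  input=then do do read $  — expand B ::= then
step 3: stack=$ Q do then  input=then do do read $  — match then
step 4: stack=$ Q do  input=do do read $  — match do
step 5: stack=$ Q  input=do read $  — expand Q ::= do read
step 6: stack=$ read do  input=do read $  — match do
step 7: stack=$ read  input=read $  — match read
Accept reached after 7 steps.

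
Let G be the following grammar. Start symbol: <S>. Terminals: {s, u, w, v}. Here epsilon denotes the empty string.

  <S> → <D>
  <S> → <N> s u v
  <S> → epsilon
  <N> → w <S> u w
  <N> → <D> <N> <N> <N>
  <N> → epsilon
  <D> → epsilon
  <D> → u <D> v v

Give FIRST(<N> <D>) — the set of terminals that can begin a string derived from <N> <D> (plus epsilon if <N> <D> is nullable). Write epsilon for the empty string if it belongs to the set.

FIRST(<D>): from <D>→epsilon we get {epsilon}; from <D>→u <D> v v we get {u}. So FIRST(<D>) = {epsilon, u}.
FIRST(<N>): from <N>→w <S> u w we get {w}; from <N>→<D> <N> <N> <N> we get {epsilon, u, w}; from <N>→epsilon we get {epsilon}. So FIRST(<N>) = {epsilon, u, w}.
FIRST(<S>): from <S>→<D> we get {epsilon, u}; from <S>→<N> s u v we get {s, u, w}; from <S>→epsilon we get {epsilon}. So FIRST(<S>) = {epsilon, s, u, w}.
FIRST(<N> <D>): take FIRST of each symbol in turn, carrying on past any symbol whose FIRST contains epsilon; result {epsilon, u, w}.

{epsilon, u, w}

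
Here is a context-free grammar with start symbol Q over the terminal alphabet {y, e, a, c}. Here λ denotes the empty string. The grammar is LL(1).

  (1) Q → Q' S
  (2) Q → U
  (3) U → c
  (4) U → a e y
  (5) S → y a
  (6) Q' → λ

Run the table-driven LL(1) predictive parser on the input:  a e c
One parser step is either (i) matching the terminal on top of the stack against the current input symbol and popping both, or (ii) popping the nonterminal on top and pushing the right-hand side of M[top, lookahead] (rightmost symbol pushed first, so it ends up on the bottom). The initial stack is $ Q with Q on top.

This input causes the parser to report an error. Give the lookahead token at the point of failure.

     Stack    Input    Action
  1  $ Q      a e c $  expand Q → U
  2  $ U      a e c $  expand U → a e y
  3  $ y e a  a e c $  match a
  4  $ y e    e c $    match e
  5  $ y      c $      error: top is terminal y but lookahead is c

c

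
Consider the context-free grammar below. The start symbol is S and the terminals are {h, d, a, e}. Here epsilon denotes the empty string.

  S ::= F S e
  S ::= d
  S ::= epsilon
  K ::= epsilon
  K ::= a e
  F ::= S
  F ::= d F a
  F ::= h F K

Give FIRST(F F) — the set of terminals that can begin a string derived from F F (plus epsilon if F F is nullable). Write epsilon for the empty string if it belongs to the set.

{epsilon, d, e, h}

FIRST(K) = {epsilon, a}
FIRST(S) = {epsilon, d, e, h}  (via F S e)
FIRST(F) = {epsilon, d, e, h}  (via S)
FIRST(F F): take FIRST of each symbol in turn, carrying on past any symbol whose FIRST contains epsilon; result {epsilon, d, e, h}.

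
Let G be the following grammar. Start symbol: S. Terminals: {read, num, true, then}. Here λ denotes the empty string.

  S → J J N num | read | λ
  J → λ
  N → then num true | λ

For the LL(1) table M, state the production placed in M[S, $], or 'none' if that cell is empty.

S → λ

FIRST(J) = {λ}
FIRST(N) = {λ, then}
FIRST(S) = {λ, num, read, then}  (via J J N num)
FOLLOW(S) includes $ since S is the start symbol.
FOLLOW(S): S appears on no right-hand side. Thus FOLLOW(S) = {$}.
For S → J J N num: FIRST(J J N num) = {num, then}, so it goes in M[S, t] for t ∈ {num, then}.
For S → read: FIRST(read) = {read}, so it goes in M[S, t] for t ∈ {read}.
For S → λ: FIRST(λ) = {λ}, so it goes in M[S, t] for t ∈ {}; since λ ∈ FIRST, also for every t ∈ FOLLOW(S) = {$}.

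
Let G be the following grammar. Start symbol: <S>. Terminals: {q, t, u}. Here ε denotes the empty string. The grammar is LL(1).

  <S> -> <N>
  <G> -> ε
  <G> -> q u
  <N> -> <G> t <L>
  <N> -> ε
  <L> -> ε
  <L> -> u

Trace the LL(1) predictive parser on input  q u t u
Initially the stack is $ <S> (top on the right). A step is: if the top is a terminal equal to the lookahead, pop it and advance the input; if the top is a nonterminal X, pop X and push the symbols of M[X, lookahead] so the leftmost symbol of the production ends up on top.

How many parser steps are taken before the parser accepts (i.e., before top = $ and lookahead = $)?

8

     Stack        Input      Action
  1  $ <S>        q u t u $  expand <S> -> <N>
  2  $ <N>        q u t u $  expand <N> -> <G> t <L>
  3  $ <L> t <G>  q u t u $  expand <G> -> q u
  4  $ <L> t u q  q u t u $  match q
  5  $ <L> t u    u t u $    match u
  6  $ <L> t      t u $      match t
  7  $ <L>        u $        expand <L> -> u
  8  $ u          u $        match u
Accept reached after 8 steps.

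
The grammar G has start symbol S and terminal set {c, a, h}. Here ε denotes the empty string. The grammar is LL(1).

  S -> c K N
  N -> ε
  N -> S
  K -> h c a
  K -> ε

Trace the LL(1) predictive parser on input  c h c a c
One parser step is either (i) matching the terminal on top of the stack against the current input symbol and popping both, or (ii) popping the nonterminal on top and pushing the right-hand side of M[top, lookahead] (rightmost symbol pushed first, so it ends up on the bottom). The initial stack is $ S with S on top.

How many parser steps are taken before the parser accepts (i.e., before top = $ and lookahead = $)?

      Stack      Input        Action
   1  $ S        c h c a c $  expand S -> c K N
   2  $ N K c    c h c a c $  match c
   3  $ N K      h c a c $    expand K -> h c a
   4  $ N a c h  h c a c $    match h
   5  $ N a c    c a c $      match c
   6  $ N a      a c $        match a
   7  $ N        c $          expand N -> S
   8  $ S        c $          expand S -> c K N
   9  $ N K c    c $          match c
  10  $ N K      $            expand K -> ε
  11  $ N        $            expand N -> ε
Accept reached after 11 steps.

11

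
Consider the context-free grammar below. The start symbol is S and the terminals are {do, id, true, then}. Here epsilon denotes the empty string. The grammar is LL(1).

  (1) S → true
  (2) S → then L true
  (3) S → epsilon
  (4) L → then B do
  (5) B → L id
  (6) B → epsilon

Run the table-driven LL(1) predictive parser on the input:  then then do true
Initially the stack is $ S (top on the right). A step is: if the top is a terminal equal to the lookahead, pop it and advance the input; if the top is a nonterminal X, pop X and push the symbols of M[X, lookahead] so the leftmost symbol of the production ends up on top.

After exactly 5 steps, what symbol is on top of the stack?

step 1: stack=$ S  input=then then do true $  — expand S → then L true
step 2: stack=$ true L then  input=then then do true $  — match then
step 3: stack=$ true L  input=then do true $  — expand L → then B do
step 4: stack=$ true do B then  input=then do true $  — match then
step 5: stack=$ true do B  input=do true $  — expand B → epsilon
Stack after step 5: $ true do (top = do).

do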